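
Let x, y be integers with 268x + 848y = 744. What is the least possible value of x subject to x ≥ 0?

gcd(848, 268) = 4.
4 divides 744, so solutions exist.
By Bézout, 268*(19) + 848*(-6) = 4.
Scale by 744/4 = 186: (x₀, y₀) = (3534, -1116).
General solution: x = 3534 + 212t, y = -1116 - 67t for integer t.
x ≥ 0: smallest is 3534 mod 212 = 142 (at t = -16), with y = -44.

142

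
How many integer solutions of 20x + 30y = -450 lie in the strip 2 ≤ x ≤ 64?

gcd(30, 20):
  30 = 1·20 + 10
  20 = 2·10
so gcd(30, 20) = 10.
Back-substitute for Bézout coefficients:
  10 = 30 - 1·20
  ... = 20·(-1) + 30·(1)
Scale by -45: particular solution (45, -45); reduce x mod 3: (0, -15).
General solution: x = 0 + 3t, y = -15 - 2t for integer t.
2 ≤ 0 + 3t ≤ 64 gives t ∈ [1, 21], which is 21 values.

21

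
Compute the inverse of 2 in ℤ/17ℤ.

9

gcd(17, 2):
  17 = 8·2 + 1
  2 = 2·1
so gcd(17, 2) = 1.
Back-substitute for Bézout coefficients:
  1 = 17 - 8·2
  ... = 2·(-8) + 17·(1)
So 2·-8 ≡ 1 (mod 17), and -8 mod 17 = 9.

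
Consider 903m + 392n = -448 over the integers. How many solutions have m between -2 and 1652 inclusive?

gcd(903, 392) = 7.
By Bézout, 903×(-23) + 392×(53) = 7.
Particular solution: (16, -38).
General solution: m = 16 + 56t, n = -38 - 129t for integer t.
-2 ≤ 16 + 56t ≤ 1652 gives t ∈ [0, 29], which is 30 values.

30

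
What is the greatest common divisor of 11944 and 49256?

8

gcd(49256, 11944):
  49256 = 4*11944 + 1480
  11944 = 8*1480 + 104
  1480 = 14*104 + 24
  104 = 4*24 + 8
  24 = 3*8
so gcd(49256, 11944) = 8.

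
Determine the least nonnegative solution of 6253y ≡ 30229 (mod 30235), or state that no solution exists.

gcd(30235, 6253):
  30235 = 4·6253 + 5223
  6253 = 1·5223 + 1030
  5223 = 5·1030 + 73
  1030 = 14·73 + 8
  73 = 9·8 + 1
  8 = 8·1
so gcd(30235, 6253) = 1.
1 divides 30229, so solutions exist.
Back-substitute for Bézout coefficients:
  1 = 73 - 9·8
  ... = 6253·(-3728) + 30235·(771)
So 6253·(-3728) ≡ 1 (mod 30235); multiply by 30229: y ≡ -112693712 (mod 30235).
Smallest nonnegative: y = -112693712 mod 30235 = 22368.

22368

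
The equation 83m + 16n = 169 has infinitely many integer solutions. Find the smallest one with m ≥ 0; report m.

gcd(83, 16) = 1.
1 divides 169, so solutions exist.
By Bézout, 83×(-5) + 16×(26) = 1.
Scale by 169/1 = 169: (m₀, n₀) = (-845, 4394).
General solution: m = -845 + 16t, n = 4394 - 83t for integer t.
m ≥ 0: smallest is -845 mod 16 = 3 (at t = 53), with n = -5.

3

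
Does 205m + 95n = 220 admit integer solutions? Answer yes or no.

gcd(205, 95):
  205 = 2*95 + 15
  95 = 6*15 + 5
  15 = 3*5
so gcd(205, 95) = 5.
5 divides 220, so integer solutions exist.

yes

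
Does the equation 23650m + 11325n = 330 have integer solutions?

gcd(23650, 11325) = 25.
25 does not divide 330 (remainder 5), so no integer solutions.

no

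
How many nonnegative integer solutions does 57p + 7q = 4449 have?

11

gcd(57, 7):
  57 = 8·7 + 1
  7 = 7·1
so gcd(57, 7) = 1.
Back-substitute for Bézout coefficients:
  1 = 57 - 8·7
  ... = 57·(1) + 7·(-8)
Scale by 4449: one solution is (4449, -35592). Reduce p mod 7: (4, 603).
General: p = 4 + 7t, q = 603 - 57t.
p ≥ 0 ⇒ t ≥ 0; q ≥ 0 ⇒ t ≤ 10. So t ∈ [0, 10]: 11 solutions.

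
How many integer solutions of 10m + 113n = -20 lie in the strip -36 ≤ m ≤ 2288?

gcd(113, 10) = 1.
By Bézout, 10*(34) + 113*(-3) = 1.
Particular solution: (111, -10).
General solution: m = 111 + 113t, n = -10 - 10t for integer t.
-36 ≤ 111 + 113t ≤ 2288 gives t ∈ [-1, 19], which is 21 values.

21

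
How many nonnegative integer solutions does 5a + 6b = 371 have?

13

gcd(6, 5) = 1  (6 = 1*5 + 1, 5 = 5*1).
Back-substituting, 5*(-1) + 6*(1) = 1.
Scale by 371: one solution is (-371, 371). Reduce a mod 6: (1, 61).
General: a = 1 + 6t, b = 61 - 5t.
a ≥ 0 ⇒ t ≥ 0; b ≥ 0 ⇒ t ≤ 12. So t ∈ [0, 12]: 13 solutions.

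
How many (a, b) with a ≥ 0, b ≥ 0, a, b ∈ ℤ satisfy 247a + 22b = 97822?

18

gcd(247, 22) = 1  (247 = 11*22 + 5, 22 = 4*5 + 2, 5 = 2*2 + 1, 2 = 2*1).
Back-substituting, 247*(9) + 22*(-101) = 1.
Scale by 97822: one solution is (880398, -9880022). Reduce a mod 22: (2, 4424).
General: a = 2 + 22t, b = 4424 - 247t.
a ≥ 0 ⇒ t ≥ 0; b ≥ 0 ⇒ t ≤ 17. So t ∈ [0, 17]: 18 solutions.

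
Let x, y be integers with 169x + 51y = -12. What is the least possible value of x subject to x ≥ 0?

gcd(169, 51):
  169 = 3×51 + 16
  51 = 3×16 + 3
  16 = 5×3 + 1
  3 = 3×1
so gcd(169, 51) = 1.
1 divides -12, so solutions exist.
Back-substitute for Bézout coefficients:
  1 = 16 - 5×3
  ... = 169×(16) + 51×(-53)
Scale by -12/1 = -12: (x₀, y₀) = (-192, 636).
General solution: x = -192 + 51t, y = 636 - 169t for integer t.
x ≥ 0: smallest is -192 mod 51 = 12 (at t = 4), with y = -40.

12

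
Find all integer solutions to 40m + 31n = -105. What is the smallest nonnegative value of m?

9

gcd(40, 31) = 1  (40 = 1·31 + 9, 31 = 3·9 + 4, 9 = 2·4 + 1, 4 = 4·1).
1 divides -105, so solutions exist.
Back-substituting, 40·(7) + 31·(-9) = 1.
Scale by -105/1 = -105: (m₀, n₀) = (-735, 945).
General solution: m = -735 + 31t, n = 945 - 40t for integer t.
m ≥ 0: smallest is -735 mod 31 = 9 (at t = 24), with n = -15.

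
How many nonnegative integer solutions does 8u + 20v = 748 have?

gcd(20, 8) = 4.
By Bézout, 8×(-2) + 20×(1) = 4.
One solution: (1, 37).
General: u = 1 + 5t, v = 37 - 2t.
u ≥ 0 ⇒ t ≥ 0; v ≥ 0 ⇒ t ≤ 18. So t ∈ [0, 18]: 19 solutions.

19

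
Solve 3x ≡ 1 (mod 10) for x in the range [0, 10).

gcd(10, 3) = 1.
By Bézout, 3·(-3) + 10·(1) = 1.
So 3·-3 ≡ 1 (mod 10), and -3 mod 10 = 7.

7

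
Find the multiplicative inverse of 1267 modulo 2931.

gcd(2931, 1267):
  2931 = 2*1267 + 397
  1267 = 3*397 + 76
  397 = 5*76 + 17
  76 = 4*17 + 8
  17 = 2*8 + 1
  8 = 8*1
so gcd(2931, 1267) = 1.
Back-substitute for Bézout coefficients:
  1 = 17 - 2*8
  ... = 1267*(-347) + 2931*(150)
So 1267*-347 ≡ 1 (mod 2931), and -347 mod 2931 = 2584.

2584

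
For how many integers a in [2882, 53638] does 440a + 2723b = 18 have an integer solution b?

19

gcd(2723, 440):
  2723 = 6·440 + 83
  440 = 5·83 + 25
  83 = 3·25 + 8
  25 = 3·8 + 1
  8 = 8·1
so gcd(2723, 440) = 1.
Back-substitute for Bézout coefficients:
  1 = 25 - 3·8
  ... = 440·(328) + 2723·(-53)
Scale by 18: particular solution (5904, -954); reduce a mod 2723: (458, -74).
General solution: a = 458 + 2723t, b = -74 - 440t for integer t.
2882 ≤ 458 + 2723t ≤ 53638 gives t ∈ [1, 19], which is 19 values.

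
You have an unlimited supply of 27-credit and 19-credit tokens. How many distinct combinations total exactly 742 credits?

Need nonnegative integers with 27j + 19k = 742.
gcd(27, 19) = 1, and 27·(-7) + 19·(10) = 1.
So (j₀, k₀) = (-5194, 7420); general j = -5194 + 19t, k = 7420 - 27t.
j ≥ 0 ⇒ t ≥ 274; k ≥ 0 ⇒ t ≤ 274. That's 1 value of t.

1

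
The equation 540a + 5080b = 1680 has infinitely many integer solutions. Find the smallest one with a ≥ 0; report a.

116

gcd(5080, 540) = 20  (5080 = 9·540 + 220, 540 = 2·220 + 100, 220 = 2·100 + 20, 100 = 5·20).
20 divides 1680, so solutions exist.
Back-substituting, 540·(-47) + 5080·(5) = 20.
Scale by 1680/20 = 84: (a₀, b₀) = (-3948, 420).
General solution: a = -3948 + 254t, b = 420 - 27t for integer t.
a ≥ 0: smallest is -3948 mod 254 = 116 (at t = 16), with b = -12.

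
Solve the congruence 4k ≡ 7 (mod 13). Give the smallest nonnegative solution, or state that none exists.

gcd(13, 4) = 1  (13 = 3·4 + 1, 4 = 4·1).
1 divides 7, so solutions exist.
Back-substituting, 4·(-3) + 13·(1) = 1.
So 4·(-3) ≡ 1 (mod 13); multiply by 7: k ≡ -21 (mod 13).
Smallest nonnegative: k = -21 mod 13 = 5.

5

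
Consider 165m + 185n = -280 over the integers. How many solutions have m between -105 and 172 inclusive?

gcd(185, 165) = 5.
By Bézout, 165·(9) + 185·(-8) = 5.
Particular solution: (14, -14).
General solution: m = 14 + 37t, n = -14 - 33t for integer t.
-105 ≤ 14 + 37t ≤ 172 gives t ∈ [-3, 4], which is 8 values.

8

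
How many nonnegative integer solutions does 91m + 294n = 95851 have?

25

gcd(294, 91):
  294 = 3*91 + 21
  91 = 4*21 + 7
  21 = 3*7
so gcd(294, 91) = 7.
Back-substitute for Bézout coefficients:
  7 = 91 - 4*21
  ... = 91*(13) + 294*(-4)
Scale by 13693: one solution is (178009, -54772). Reduce m mod 42: (13, 322).
General: m = 13 + 42t, n = 322 - 13t.
m ≥ 0 ⇒ t ≥ 0; n ≥ 0 ⇒ t ≤ 24. So t ∈ [0, 24]: 25 solutions.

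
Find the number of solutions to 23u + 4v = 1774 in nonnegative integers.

gcd(23, 4) = 1.
By Bézout, 23·(-1) + 4·(6) = 1.
One solution: (2, 432).
General: u = 2 + 4t, v = 432 - 23t.
u ≥ 0 ⇒ t ≥ 0; v ≥ 0 ⇒ t ≤ 18. So t ∈ [0, 18]: 19 solutions.

19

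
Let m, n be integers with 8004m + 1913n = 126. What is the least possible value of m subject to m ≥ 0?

gcd(8004, 1913):
  8004 = 4*1913 + 352
  1913 = 5*352 + 153
  352 = 2*153 + 46
  153 = 3*46 + 15
  46 = 3*15 + 1
  15 = 15*1
so gcd(8004, 1913) = 1.
1 divides 126, so solutions exist.
Back-substitute for Bézout coefficients:
  1 = 46 - 3*15
  ... = 8004*(125) + 1913*(-523)
Scale by 126/1 = 126: (m₀, n₀) = (15750, -65898).
General solution: m = 15750 + 1913t, n = -65898 - 8004t for integer t.
m ≥ 0: smallest is 15750 mod 1913 = 446 (at t = -8), with n = -1866.

446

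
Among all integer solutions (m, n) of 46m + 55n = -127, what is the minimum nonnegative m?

8

gcd(55, 46):
  55 = 1·46 + 9
  46 = 5·9 + 1
  9 = 9·1
so gcd(55, 46) = 1.
1 divides -127, so solutions exist.
Back-substitute for Bézout coefficients:
  1 = 46 - 5·9
  ... = 46·(6) + 55·(-5)
Scale by -127/1 = -127: (m₀, n₀) = (-762, 635).
General solution: m = -762 + 55t, n = 635 - 46t for integer t.
m ≥ 0: smallest is -762 mod 55 = 8 (at t = 14), with n = -9.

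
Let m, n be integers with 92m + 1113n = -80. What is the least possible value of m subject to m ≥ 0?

725

gcd(1113, 92) = 1.
1 divides -80, so solutions exist.
By Bézout, 92×(-496) + 1113×(41) = 1.
Scale by -80/1 = -80: (m₀, n₀) = (39680, -3280).
General solution: m = 39680 + 1113t, n = -3280 - 92t for integer t.
m ≥ 0: smallest is 39680 mod 1113 = 725 (at t = -35), with n = -60.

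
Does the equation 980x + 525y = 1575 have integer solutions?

gcd(980, 525) = 35.
35 divides 1575, so integer solutions exist.

yes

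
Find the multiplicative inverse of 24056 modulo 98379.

gcd(98379, 24056):
  98379 = 4*24056 + 2155
  24056 = 11*2155 + 351
  2155 = 6*351 + 49
  351 = 7*49 + 8
  49 = 6*8 + 1
  8 = 8*1
so gcd(98379, 24056) = 1.
Back-substitute for Bézout coefficients:
  1 = 49 - 6*8
  ... = 24056*(-12052) + 98379*(2947)
So 24056*-12052 ≡ 1 (mod 98379), and -12052 mod 98379 = 86327.

86327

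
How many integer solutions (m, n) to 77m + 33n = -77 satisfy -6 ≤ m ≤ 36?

gcd(77, 33) = 11.
By Bézout, 77×(1) + 33×(-2) = 11.
Particular solution: (2, -7).
General solution: m = 2 + 3t, n = -7 - 7t for integer t.
-6 ≤ 2 + 3t ≤ 36 gives t ∈ [-2, 11], which is 14 values.

14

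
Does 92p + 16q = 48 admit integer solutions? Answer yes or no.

yes

gcd(92, 16):
  92 = 5*16 + 12
  16 = 1*12 + 4
  12 = 3*4
so gcd(92, 16) = 4.
4 divides 48, so integer solutions exist.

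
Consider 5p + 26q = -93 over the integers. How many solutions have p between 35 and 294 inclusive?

gcd(26, 5) = 1  (26 = 5×5 + 1, 5 = 5×1).
Back-substituting, 5×(-5) + 26×(1) = 1.
Scale by -93: particular solution (465, -93); reduce p mod 26: (23, -8).
General solution: p = 23 + 26t, q = -8 - 5t for integer t.
35 ≤ 23 + 26t ≤ 294 gives t ∈ [1, 10], which is 10 values.

10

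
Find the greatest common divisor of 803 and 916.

gcd(916, 803):
  916 = 1*803 + 113
  803 = 7*113 + 12
  113 = 9*12 + 5
  12 = 2*5 + 2
  5 = 2*2 + 1
  2 = 2*1
so gcd(916, 803) = 1.

1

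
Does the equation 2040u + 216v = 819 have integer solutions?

gcd(2040, 216) = 24  (2040 = 9·216 + 96, 216 = 2·96 + 24, 96 = 4·24).
24 does not divide 819 (remainder 3), so no integer solutions.

no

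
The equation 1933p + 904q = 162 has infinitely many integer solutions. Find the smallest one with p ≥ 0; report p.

gcd(1933, 904):
  1933 = 2×904 + 125
  904 = 7×125 + 29
  125 = 4×29 + 9
  29 = 3×9 + 2
  9 = 4×2 + 1
  2 = 2×1
so gcd(1933, 904) = 1.
1 divides 162, so solutions exist.
Back-substitute for Bézout coefficients:
  1 = 9 - 4×2
  ... = 1933×(405) + 904×(-866)
Scale by 162/1 = 162: (p₀, q₀) = (65610, -140292).
General solution: p = 65610 + 904t, q = -140292 - 1933t for integer t.
p ≥ 0: smallest is 65610 mod 904 = 522 (at t = -72), with q = -1116.

522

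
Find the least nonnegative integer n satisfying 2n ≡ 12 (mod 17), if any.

6

gcd(17, 2) = 1  (17 = 8×2 + 1, 2 = 2×1).
1 divides 12, so solutions exist.
Back-substituting, 2×(-8) + 17×(1) = 1.
So 2×(-8) ≡ 1 (mod 17); multiply by 12: n ≡ -96 (mod 17).
Smallest nonnegative: n = -96 mod 17 = 6.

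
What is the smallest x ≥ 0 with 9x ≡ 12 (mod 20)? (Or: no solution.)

8

gcd(20, 9) = 1  (20 = 2*9 + 2, 9 = 4*2 + 1, 2 = 2*1).
1 divides 12, so solutions exist.
Back-substituting, 9*(9) + 20*(-4) = 1.
So 9*(9) ≡ 1 (mod 20); multiply by 12: x ≡ 108 (mod 20).
Smallest nonnegative: x = 108 mod 20 = 8.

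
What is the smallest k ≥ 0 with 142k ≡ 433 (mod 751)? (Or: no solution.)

167

gcd(751, 142):
  751 = 5×142 + 41
  142 = 3×41 + 19
  41 = 2×19 + 3
  19 = 6×3 + 1
  3 = 3×1
so gcd(751, 142) = 1.
1 divides 433, so solutions exist.
Back-substitute for Bézout coefficients:
  1 = 19 - 6×3
  ... = 142×(238) + 751×(-45)
So 142×(238) ≡ 1 (mod 751); multiply by 433: k ≡ 103054 (mod 751).
Smallest nonnegative: k = 103054 mod 751 = 167.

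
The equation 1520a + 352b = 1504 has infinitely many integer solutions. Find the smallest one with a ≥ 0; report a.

gcd(1520, 352):
  1520 = 4*352 + 112
  352 = 3*112 + 16
  112 = 7*16
so gcd(1520, 352) = 16.
16 divides 1504, so solutions exist.
Back-substitute for Bézout coefficients:
  16 = 352 - 3*112
  ... = 1520*(-3) + 352*(13)
Scale by 1504/16 = 94: (a₀, b₀) = (-282, 1222).
General solution: a = -282 + 22t, b = 1222 - 95t for integer t.
a ≥ 0: smallest is -282 mod 22 = 4 (at t = 13), with b = -13.

4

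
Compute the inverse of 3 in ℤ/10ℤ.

gcd(10, 3) = 1.
By Bézout, 3·(-3) + 10·(1) = 1.
So 3·-3 ≡ 1 (mod 10), and -3 mod 10 = 7.

7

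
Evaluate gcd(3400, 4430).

10

gcd(4430, 3400):
  4430 = 1×3400 + 1030
  3400 = 3×1030 + 310
  1030 = 3×310 + 100
  310 = 3×100 + 10
  100 = 10×10
so gcd(4430, 3400) = 10.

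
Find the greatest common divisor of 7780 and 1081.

1

gcd(7780, 1081):
  7780 = 7*1081 + 213
  1081 = 5*213 + 16
  213 = 13*16 + 5
  16 = 3*5 + 1
  5 = 5*1
so gcd(7780, 1081) = 1.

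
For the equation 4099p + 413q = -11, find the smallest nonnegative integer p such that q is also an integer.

gcd(4099, 413):
  4099 = 9·413 + 382
  413 = 1·382 + 31
  382 = 12·31 + 10
  31 = 3·10 + 1
  10 = 10·1
so gcd(4099, 413) = 1.
1 divides -11, so solutions exist.
Back-substitute for Bézout coefficients:
  1 = 31 - 3·10
  ... = 4099·(-40) + 413·(397)
Scale by -11/1 = -11: (p₀, q₀) = (440, -4367).
General solution: p = 440 + 413t, q = -4367 - 4099t for integer t.
p ≥ 0: smallest is 440 mod 413 = 27 (at t = -1), with q = -268.

27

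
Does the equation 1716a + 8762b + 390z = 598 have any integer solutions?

gcd(8762, 1716) = 26  (8762 = 5·1716 + 182, 1716 = 9·182 + 78, 182 = 2·78 + 26, 78 = 3·26).
gcd(26, 390) = 26.
26 divides 598, so integer solutions exist.

yes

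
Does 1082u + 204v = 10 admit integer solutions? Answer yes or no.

gcd(1082, 204):
  1082 = 5×204 + 62
  204 = 3×62 + 18
  62 = 3×18 + 8
  18 = 2×8 + 2
  8 = 4×2
so gcd(1082, 204) = 2.
2 divides 10, so integer solutions exist.

yes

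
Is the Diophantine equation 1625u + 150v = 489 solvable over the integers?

no

gcd(1625, 150) = 25  (1625 = 10*150 + 125, 150 = 1*125 + 25, 125 = 5*25).
25 does not divide 489 (remainder 14), so no integer solutions.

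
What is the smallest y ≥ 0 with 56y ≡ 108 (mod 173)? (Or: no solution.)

39

gcd(173, 56) = 1.
1 divides 108, so solutions exist.
By Bézout, 56*(34) + 173*(-11) = 1.
So 56*(34) ≡ 1 (mod 173); multiply by 108: y ≡ 3672 (mod 173).
Smallest nonnegative: y = 3672 mod 173 = 39.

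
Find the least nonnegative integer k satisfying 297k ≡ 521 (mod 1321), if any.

620

gcd(1321, 297):
  1321 = 4×297 + 133
  297 = 2×133 + 31
  133 = 4×31 + 9
  31 = 3×9 + 4
  9 = 2×4 + 1
  4 = 4×1
so gcd(1321, 297) = 1.
1 divides 521, so solutions exist.
Back-substitute for Bézout coefficients:
  1 = 9 - 2×4
  ... = 297×(-298) + 1321×(67)
So 297×(-298) ≡ 1 (mod 1321); multiply by 521: k ≡ -155258 (mod 1321).
Smallest nonnegative: k = -155258 mod 1321 = 620.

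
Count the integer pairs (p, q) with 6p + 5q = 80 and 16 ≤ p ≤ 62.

9

gcd(6, 5) = 1.
By Bézout, 6·(1) + 5·(-1) = 1.
Particular solution: (0, 16).
General solution: p = 0 + 5t, q = 16 - 6t for integer t.
16 ≤ 0 + 5t ≤ 62 gives t ∈ [4, 12], which is 9 values.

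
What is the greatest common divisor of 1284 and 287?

gcd(1284, 287):
  1284 = 4×287 + 136
  287 = 2×136 + 15
  136 = 9×15 + 1
  15 = 15×1
so gcd(1284, 287) = 1.

1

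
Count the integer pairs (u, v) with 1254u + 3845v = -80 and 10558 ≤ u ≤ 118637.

28

gcd(3845, 1254) = 1.
By Bézout, 1254×(1714) + 3845×(-559) = 1.
Particular solution: (1300, -424).
General solution: u = 1300 + 3845t, v = -424 - 1254t for integer t.
10558 ≤ 1300 + 3845t ≤ 118637 gives t ∈ [3, 30], which is 28 values.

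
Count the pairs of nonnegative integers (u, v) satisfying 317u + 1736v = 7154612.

gcd(1736, 317) = 1  (1736 = 5·317 + 151, 317 = 2·151 + 15, 151 = 10·15 + 1, 15 = 15·1).
Back-substituting, 317·(-115) + 1736·(21) = 1.
Scale by 7154612: one solution is (-822780380, 150246852). Reduce u mod 1736: (292, 4068).
General: u = 292 + 1736t, v = 4068 - 317t.
u ≥ 0 ⇒ t ≥ 0; v ≥ 0 ⇒ t ≤ 12. So t ∈ [0, 12]: 13 solutions.

13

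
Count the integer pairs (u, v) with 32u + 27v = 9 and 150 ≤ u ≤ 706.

21

gcd(32, 27) = 1.
By Bézout, 32·(11) + 27·(-13) = 1.
Particular solution: (18, -21).
General solution: u = 18 + 27t, v = -21 - 32t for integer t.
150 ≤ 18 + 27t ≤ 706 gives t ∈ [5, 25], which is 21 values.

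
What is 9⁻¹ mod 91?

81

gcd(91, 9) = 1.
By Bézout, 9×(-10) + 91×(1) = 1.
So 9×-10 ≡ 1 (mod 91), and -10 mod 91 = 81.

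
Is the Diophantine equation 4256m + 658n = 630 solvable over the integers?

gcd(4256, 658) = 14.
14 divides 630, so integer solutions exist.

yes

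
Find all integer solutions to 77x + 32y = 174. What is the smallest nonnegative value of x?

6

gcd(77, 32):
  77 = 2·32 + 13
  32 = 2·13 + 6
  13 = 2·6 + 1
  6 = 6·1
so gcd(77, 32) = 1.
1 divides 174, so solutions exist.
Back-substitute for Bézout coefficients:
  1 = 13 - 2·6
  ... = 77·(5) + 32·(-12)
Scale by 174/1 = 174: (x₀, y₀) = (870, -2088).
General solution: x = 870 + 32t, y = -2088 - 77t for integer t.
x ≥ 0: smallest is 870 mod 32 = 6 (at t = -27), with y = -9.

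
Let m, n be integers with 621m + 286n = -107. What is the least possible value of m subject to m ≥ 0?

27

gcd(621, 286) = 1.
1 divides -107, so solutions exist.
By Bézout, 621×(-35) + 286×(76) = 1.
Scale by -107/1 = -107: (m₀, n₀) = (3745, -8132).
General solution: m = 3745 + 286t, n = -8132 - 621t for integer t.
m ≥ 0: smallest is 3745 mod 286 = 27 (at t = -13), with n = -59.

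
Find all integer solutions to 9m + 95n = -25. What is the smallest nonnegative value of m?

gcd(95, 9):
  95 = 10·9 + 5
  9 = 1·5 + 4
  5 = 1·4 + 1
  4 = 4·1
so gcd(95, 9) = 1.
1 divides -25, so solutions exist.
Back-substitute for Bézout coefficients:
  1 = 5 - 1·4
  ... = 9·(-21) + 95·(2)
Scale by -25/1 = -25: (m₀, n₀) = (525, -50).
General solution: m = 525 + 95t, n = -50 - 9t for integer t.
m ≥ 0: smallest is 525 mod 95 = 50 (at t = -5), with n = -5.

50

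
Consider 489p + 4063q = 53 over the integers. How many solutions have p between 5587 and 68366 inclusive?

gcd(4063, 489):
  4063 = 8*489 + 151
  489 = 3*151 + 36
  151 = 4*36 + 7
  36 = 5*7 + 1
  7 = 7*1
so gcd(4063, 489) = 1.
Back-substitute for Bézout coefficients:
  1 = 36 - 5*7
  ... = 489*(565) + 4063*(-68)
Scale by 53: particular solution (29945, -3604); reduce p mod 4063: (1504, -181).
General solution: p = 1504 + 4063t, q = -181 - 489t for integer t.
5587 ≤ 1504 + 4063t ≤ 68366 gives t ∈ [2, 16], which is 15 values.

15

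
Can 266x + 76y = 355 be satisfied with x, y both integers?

gcd(266, 76) = 38  (266 = 3×76 + 38, 76 = 2×38).
38 does not divide 355 (remainder 13), so no integer solutions.

no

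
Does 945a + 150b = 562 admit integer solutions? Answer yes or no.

no

gcd(945, 150):
  945 = 6×150 + 45
  150 = 3×45 + 15
  45 = 3×15
so gcd(945, 150) = 15.
15 does not divide 562 (remainder 7), so no integer solutions.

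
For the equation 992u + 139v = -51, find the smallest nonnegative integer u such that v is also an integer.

129

gcd(992, 139):
  992 = 7*139 + 19
  139 = 7*19 + 6
  19 = 3*6 + 1
  6 = 6*1
so gcd(992, 139) = 1.
1 divides -51, so solutions exist.
Back-substitute for Bézout coefficients:
  1 = 19 - 3*6
  ... = 992*(22) + 139*(-157)
Scale by -51/1 = -51: (u₀, v₀) = (-1122, 8007).
General solution: u = -1122 + 139t, v = 8007 - 992t for integer t.
u ≥ 0: smallest is -1122 mod 139 = 129 (at t = 9), with v = -921.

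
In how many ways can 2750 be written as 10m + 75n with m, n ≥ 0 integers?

19

gcd(75, 10):
  75 = 7·10 + 5
  10 = 2·5
so gcd(75, 10) = 5.
Back-substitute for Bézout coefficients:
  5 = 75 - 7·10
  ... = 10·(-7) + 75·(1)
Scale by 550: one solution is (-3850, 550). Reduce m mod 15: (5, 36).
General: m = 5 + 15t, n = 36 - 2t.
m ≥ 0 ⇒ t ≥ 0; n ≥ 0 ⇒ t ≤ 18. So t ∈ [0, 18]: 19 solutions.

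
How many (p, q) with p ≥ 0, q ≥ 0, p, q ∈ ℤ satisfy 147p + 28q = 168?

gcd(147, 28) = 7  (147 = 5·28 + 7, 28 = 4·7).
Back-substituting, 147·(1) + 28·(-5) = 7.
Scale by 24: one solution is (24, -120). Reduce p mod 4: (0, 6).
General: p = 0 + 4t, q = 6 - 21t.
p ≥ 0 ⇒ t ≥ 0; q ≥ 0 ⇒ t ≤ 0. So t ∈ [0, 0]: 1 solution.

1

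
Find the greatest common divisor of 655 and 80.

gcd(655, 80) = 5  (655 = 8×80 + 15, 80 = 5×15 + 5, 15 = 3×5).

5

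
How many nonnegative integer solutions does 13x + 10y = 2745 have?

21

gcd(13, 10) = 1  (13 = 1*10 + 3, 10 = 3*3 + 1, 3 = 3*1).
Back-substituting, 13*(-3) + 10*(4) = 1.
Scale by 2745: one solution is (-8235, 10980). Reduce x mod 10: (5, 268).
General: x = 5 + 10t, y = 268 - 13t.
x ≥ 0 ⇒ t ≥ 0; y ≥ 0 ⇒ t ≤ 20. So t ∈ [0, 20]: 21 solutions.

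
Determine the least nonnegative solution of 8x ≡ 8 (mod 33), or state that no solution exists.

gcd(33, 8) = 1.
1 divides 8, so solutions exist.
By Bézout, 8×(-4) + 33×(1) = 1.
So 8×(-4) ≡ 1 (mod 33); multiply by 8: x ≡ -32 (mod 33).
Smallest nonnegative: x = -32 mod 33 = 1.

1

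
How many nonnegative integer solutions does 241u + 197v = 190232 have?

gcd(241, 197) = 1.
By Bézout, 241×(-94) + 197×(115) = 1.
One solution: (79, 869).
General: u = 79 + 197t, v = 869 - 241t.
u ≥ 0 ⇒ t ≥ 0; v ≥ 0 ⇒ t ≤ 3. So t ∈ [0, 3]: 4 solutions.

4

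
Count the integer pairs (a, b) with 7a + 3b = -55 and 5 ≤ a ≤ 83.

gcd(7, 3) = 1  (7 = 2*3 + 1, 3 = 3*1).
Back-substituting, 7*(1) + 3*(-2) = 1.
Scale by -55: particular solution (-55, 110); reduce a mod 3: (2, -23).
General solution: a = 2 + 3t, b = -23 - 7t for integer t.
5 ≤ 2 + 3t ≤ 83 gives t ∈ [1, 27], which is 27 values.

27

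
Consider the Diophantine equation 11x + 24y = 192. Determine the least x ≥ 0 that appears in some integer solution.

0

gcd(24, 11) = 1  (24 = 2·11 + 2, 11 = 5·2 + 1, 2 = 2·1).
1 divides 192, so solutions exist.
Back-substituting, 11·(11) + 24·(-5) = 1.
Scale by 192/1 = 192: (x₀, y₀) = (2112, -960).
General solution: x = 2112 + 24t, y = -960 - 11t for integer t.
x ≥ 0: smallest is 2112 mod 24 = 0 (at t = -88), with y = 8.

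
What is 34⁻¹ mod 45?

gcd(45, 34):
  45 = 1×34 + 11
  34 = 3×11 + 1
  11 = 11×1
so gcd(45, 34) = 1.
Back-substitute for Bézout coefficients:
  1 = 34 - 3×11
  ... = 34×(4) + 45×(-3)
So 34×4 ≡ 1 (mod 45), and 4 mod 45 = 4.

4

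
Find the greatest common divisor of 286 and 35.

1

gcd(286, 35) = 1  (286 = 8*35 + 6, 35 = 5*6 + 5, 6 = 1*5 + 1, 5 = 5*1).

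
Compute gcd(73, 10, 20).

1

gcd(73, 10):
  73 = 7×10 + 3
  10 = 3×3 + 1
  3 = 3×1
so gcd(73, 10) = 1.
gcd(1, 20) = 1.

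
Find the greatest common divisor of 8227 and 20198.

gcd(20198, 8227):
  20198 = 2·8227 + 3744
  8227 = 2·3744 + 739
  3744 = 5·739 + 49
  739 = 15·49 + 4
  49 = 12·4 + 1
  4 = 4·1
so gcd(20198, 8227) = 1.

1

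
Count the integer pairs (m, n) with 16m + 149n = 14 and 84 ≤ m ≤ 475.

gcd(149, 16) = 1.
By Bézout, 16×(28) + 149×(-3) = 1.
Particular solution: (94, -10).
General solution: m = 94 + 149t, n = -10 - 16t for integer t.
84 ≤ 94 + 149t ≤ 475 gives t ∈ [0, 2], which is 3 values.

3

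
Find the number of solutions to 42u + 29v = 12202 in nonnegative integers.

10

gcd(42, 29):
  42 = 1×29 + 13
  29 = 2×13 + 3
  13 = 4×3 + 1
  3 = 3×1
so gcd(42, 29) = 1.
Back-substitute for Bézout coefficients:
  1 = 13 - 4×3
  ... = 42×(9) + 29×(-13)
Scale by 12202: one solution is (109818, -158626). Reduce u mod 29: (24, 386).
General: u = 24 + 29t, v = 386 - 42t.
u ≥ 0 ⇒ t ≥ 0; v ≥ 0 ⇒ t ≤ 9. So t ∈ [0, 9]: 10 solutions.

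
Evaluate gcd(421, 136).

1

gcd(421, 136):
  421 = 3×136 + 13
  136 = 10×13 + 6
  13 = 2×6 + 1
  6 = 6×1
so gcd(421, 136) = 1.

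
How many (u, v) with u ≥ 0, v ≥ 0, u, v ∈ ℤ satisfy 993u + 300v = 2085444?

gcd(993, 300) = 3.
By Bézout, 993×(-29) + 300×(96) = 3.
One solution: (8, 6925).
General: u = 8 + 100t, v = 6925 - 331t.
u ≥ 0 ⇒ t ≥ 0; v ≥ 0 ⇒ t ≤ 20. So t ∈ [0, 20]: 21 solutions.

21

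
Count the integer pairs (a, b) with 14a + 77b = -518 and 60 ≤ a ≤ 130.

gcd(77, 14) = 7.
By Bézout, 14·(-5) + 77·(1) = 7.
Particular solution: (7, -8).
General solution: a = 7 + 11t, b = -8 - 2t for integer t.
60 ≤ 7 + 11t ≤ 130 gives t ∈ [5, 11], which is 7 values.

7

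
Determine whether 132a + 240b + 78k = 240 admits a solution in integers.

yes

gcd(240, 132) = 12.
gcd(12, 78) = 6.
6 divides 240, so integer solutions exist.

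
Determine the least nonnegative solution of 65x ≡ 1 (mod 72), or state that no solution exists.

41

gcd(72, 65):
  72 = 1×65 + 7
  65 = 9×7 + 2
  7 = 3×2 + 1
  2 = 2×1
so gcd(72, 65) = 1.
1 divides 1, so solutions exist.
Back-substitute for Bézout coefficients:
  1 = 7 - 3×2
  ... = 65×(-31) + 72×(28)
So 65×(-31) ≡ 1 (mod 72); multiply by 1: x ≡ -31 (mod 72).
Smallest nonnegative: x = -31 mod 72 = 41.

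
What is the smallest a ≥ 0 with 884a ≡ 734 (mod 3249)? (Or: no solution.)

214

gcd(3249, 884) = 1  (3249 = 3·884 + 597, 884 = 1·597 + 287, 597 = 2·287 + 23, 287 = 12·23 + 11, 23 = 2·11 + 1, 11 = 11·1).
1 divides 734, so solutions exist.
Back-substituting, 884·(-283) + 3249·(77) = 1.
So 884·(-283) ≡ 1 (mod 3249); multiply by 734: a ≡ -207722 (mod 3249).
Smallest nonnegative: a = -207722 mod 3249 = 214.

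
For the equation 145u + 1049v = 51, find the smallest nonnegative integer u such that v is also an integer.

514

gcd(1049, 145):
  1049 = 7·145 + 34
  145 = 4·34 + 9
  34 = 3·9 + 7
  9 = 1·7 + 2
  7 = 3·2 + 1
  2 = 2·1
so gcd(1049, 145) = 1.
1 divides 51, so solutions exist.
Back-substitute for Bézout coefficients:
  1 = 7 - 3·2
  ... = 145·(-463) + 1049·(64)
Scale by 51/1 = 51: (u₀, v₀) = (-23613, 3264).
General solution: u = -23613 + 1049t, v = 3264 - 145t for integer t.
u ≥ 0: smallest is -23613 mod 1049 = 514 (at t = 23), with v = -71.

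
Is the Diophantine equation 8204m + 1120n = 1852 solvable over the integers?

gcd(8204, 1120) = 28  (8204 = 7*1120 + 364, 1120 = 3*364 + 28, 364 = 13*28).
28 does not divide 1852 (remainder 4), so no integer solutions.

no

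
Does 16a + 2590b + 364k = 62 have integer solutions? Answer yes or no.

gcd(2590, 16):
  2590 = 161×16 + 14
  16 = 1×14 + 2
  14 = 7×2
so gcd(2590, 16) = 2.
gcd(2, 364) = 2.
2 divides 62, so integer solutions exist.

yes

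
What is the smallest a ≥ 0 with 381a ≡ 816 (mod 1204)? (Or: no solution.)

552

gcd(1204, 381) = 1.
1 divides 816, so solutions exist.
By Bézout, 381·(-79) + 1204·(25) = 1.
So 381·(-79) ≡ 1 (mod 1204); multiply by 816: a ≡ -64464 (mod 1204).
Smallest nonnegative: a = -64464 mod 1204 = 552.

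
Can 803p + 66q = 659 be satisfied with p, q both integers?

no

gcd(803, 66):
  803 = 12·66 + 11
  66 = 6·11
so gcd(803, 66) = 11.
11 does not divide 659 (remainder 10), so no integer solutions.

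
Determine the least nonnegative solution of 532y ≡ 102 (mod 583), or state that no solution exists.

581

gcd(583, 532) = 1.
1 divides 102, so solutions exist.
By Bézout, 532*(80) + 583*(-73) = 1.
So 532*(80) ≡ 1 (mod 583); multiply by 102: y ≡ 8160 (mod 583).
Smallest nonnegative: y = 8160 mod 583 = 581.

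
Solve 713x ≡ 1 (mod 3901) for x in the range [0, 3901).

476

gcd(3901, 713) = 1.
By Bézout, 713×(476) + 3901×(-87) = 1.
So 713×476 ≡ 1 (mod 3901), and 476 mod 3901 = 476.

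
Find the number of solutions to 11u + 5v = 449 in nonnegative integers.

gcd(11, 5):
  11 = 2*5 + 1
  5 = 5*1
so gcd(11, 5) = 1.
Back-substitute for Bézout coefficients:
  1 = 11 - 2*5
  ... = 11*(1) + 5*(-2)
Scale by 449: one solution is (449, -898). Reduce u mod 5: (4, 81).
General: u = 4 + 5t, v = 81 - 11t.
u ≥ 0 ⇒ t ≥ 0; v ≥ 0 ⇒ t ≤ 7. So t ∈ [0, 7]: 8 solutions.

8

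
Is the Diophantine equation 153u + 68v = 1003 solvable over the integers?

yes

gcd(153, 68) = 17.
17 divides 1003, so integer solutions exist.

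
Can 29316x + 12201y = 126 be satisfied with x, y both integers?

gcd(29316, 12201) = 21.
21 divides 126, so integer solutions exist.

yes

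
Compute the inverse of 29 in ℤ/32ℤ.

21

gcd(32, 29) = 1  (32 = 1*29 + 3, 29 = 9*3 + 2, 3 = 1*2 + 1, 2 = 2*1).
Back-substituting, 29*(-11) + 32*(10) = 1.
So 29*-11 ≡ 1 (mod 32), and -11 mod 32 = 21.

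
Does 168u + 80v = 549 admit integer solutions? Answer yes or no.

no

gcd(168, 80) = 8  (168 = 2·80 + 8, 80 = 10·8).
8 does not divide 549 (remainder 5), so no integer solutions.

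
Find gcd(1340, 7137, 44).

1

gcd(7137, 1340) = 1.
gcd(1, 44) = 1.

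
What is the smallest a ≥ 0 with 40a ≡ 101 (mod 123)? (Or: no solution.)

104

gcd(123, 40):
  123 = 3×40 + 3
  40 = 13×3 + 1
  3 = 3×1
so gcd(123, 40) = 1.
1 divides 101, so solutions exist.
Back-substitute for Bézout coefficients:
  1 = 40 - 13×3
  ... = 40×(40) + 123×(-13)
So 40×(40) ≡ 1 (mod 123); multiply by 101: a ≡ 4040 (mod 123).
Smallest nonnegative: a = 4040 mod 123 = 104.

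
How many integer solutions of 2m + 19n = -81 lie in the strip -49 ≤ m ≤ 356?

gcd(19, 2) = 1.
By Bézout, 2×(-9) + 19×(1) = 1.
Particular solution: (7, -5).
General solution: m = 7 + 19t, n = -5 - 2t for integer t.
-49 ≤ 7 + 19t ≤ 356 gives t ∈ [-2, 18], which is 21 values.

21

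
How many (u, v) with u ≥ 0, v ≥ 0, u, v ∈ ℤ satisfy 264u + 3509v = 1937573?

23

gcd(3509, 264):
  3509 = 13·264 + 77
  264 = 3·77 + 33
  77 = 2·33 + 11
  33 = 3·11
so gcd(3509, 264) = 11.
Back-substitute for Bézout coefficients:
  11 = 77 - 2·33
  ... = 264·(-93) + 3509·(7)
Scale by 176143: one solution is (-16381299, 1233001). Reduce u mod 319: (308, 529).
General: u = 308 + 319t, v = 529 - 24t.
u ≥ 0 ⇒ t ≥ 0; v ≥ 0 ⇒ t ≤ 22. So t ∈ [0, 22]: 23 solutions.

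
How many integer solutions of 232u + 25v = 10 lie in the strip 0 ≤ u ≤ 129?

5

gcd(232, 25) = 1.
By Bézout, 232×(-7) + 25×(65) = 1.
Particular solution: (5, -46).
General solution: u = 5 + 25t, v = -46 - 232t for integer t.
0 ≤ 5 + 25t ≤ 129 gives t ∈ [0, 4], which is 5 values.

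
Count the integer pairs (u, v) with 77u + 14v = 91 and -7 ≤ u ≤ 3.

6

gcd(77, 14) = 7.
By Bézout, 77*(1) + 14*(-5) = 7.
Particular solution: (1, 1).
General solution: u = 1 + 2t, v = 1 - 11t for integer t.
-7 ≤ 1 + 2t ≤ 3 gives t ∈ [-4, 1], which is 6 values.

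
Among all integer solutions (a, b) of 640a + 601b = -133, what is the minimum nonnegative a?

12

gcd(640, 601) = 1.
1 divides -133, so solutions exist.
By Bézout, 640×(262) + 601×(-279) = 1.
Scale by -133/1 = -133: (a₀, b₀) = (-34846, 37107).
General solution: a = -34846 + 601t, b = 37107 - 640t for integer t.
a ≥ 0: smallest is -34846 mod 601 = 12 (at t = 58), with b = -13.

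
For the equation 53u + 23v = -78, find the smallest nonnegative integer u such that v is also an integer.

gcd(53, 23) = 1.
1 divides -78, so solutions exist.
By Bézout, 53×(10) + 23×(-23) = 1.
Scale by -78/1 = -78: (u₀, v₀) = (-780, 1794).
General solution: u = -780 + 23t, v = 1794 - 53t for integer t.
u ≥ 0: smallest is -780 mod 23 = 2 (at t = 34), with v = -8.

2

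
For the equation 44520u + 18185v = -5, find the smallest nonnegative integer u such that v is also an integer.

gcd(44520, 18185):
  44520 = 2×18185 + 8150
  18185 = 2×8150 + 1885
  8150 = 4×1885 + 610
  1885 = 3×610 + 55
  610 = 11×55 + 5
  55 = 11×5
so gcd(44520, 18185) = 5.
5 divides -5, so solutions exist.
Back-substitute for Bézout coefficients:
  5 = 610 - 11×55
  ... = 44520×(328) + 18185×(-803)
Scale by -5/5 = -1: (u₀, v₀) = (-328, 803).
General solution: u = -328 + 3637t, v = 803 - 8904t for integer t.
u ≥ 0: smallest is -328 mod 3637 = 3309 (at t = 1), with v = -8101.

3309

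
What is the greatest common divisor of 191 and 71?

1

gcd(191, 71):
  191 = 2*71 + 49
  71 = 1*49 + 22
  49 = 2*22 + 5
  22 = 4*5 + 2
  5 = 2*2 + 1
  2 = 2*1
so gcd(191, 71) = 1.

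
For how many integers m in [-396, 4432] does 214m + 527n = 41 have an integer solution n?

9

gcd(527, 214) = 1  (527 = 2·214 + 99, 214 = 2·99 + 16, 99 = 6·16 + 3, 16 = 5·3 + 1, 3 = 3·1).
Back-substituting, 214·(165) + 527·(-67) = 1.
Scale by 41: particular solution (6765, -2747); reduce m mod 527: (441, -179).
General solution: m = 441 + 527t, n = -179 - 214t for integer t.
-396 ≤ 441 + 527t ≤ 4432 gives t ∈ [-1, 7], which is 9 values.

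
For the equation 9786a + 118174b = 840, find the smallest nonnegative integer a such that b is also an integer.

gcd(118174, 9786):
  118174 = 12·9786 + 742
  9786 = 13·742 + 140
  742 = 5·140 + 42
  140 = 3·42 + 14
  42 = 3·14
so gcd(118174, 9786) = 14.
14 divides 840, so solutions exist.
Back-substitute for Bézout coefficients:
  14 = 140 - 3·42
  ... = 9786·(2548) + 118174·(-211)
Scale by 840/14 = 60: (a₀, b₀) = (152880, -12660).
General solution: a = 152880 + 8441t, b = -12660 - 699t for integer t.
a ≥ 0: smallest is 152880 mod 8441 = 942 (at t = -18), with b = -78.

942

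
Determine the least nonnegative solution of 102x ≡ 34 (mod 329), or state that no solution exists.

gcd(329, 102) = 1.
1 divides 34, so solutions exist.
By Bézout, 102·(100) + 329·(-31) = 1.
So 102·(100) ≡ 1 (mod 329); multiply by 34: x ≡ 3400 (mod 329).
Smallest nonnegative: x = 3400 mod 329 = 110.

110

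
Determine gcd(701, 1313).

gcd(1313, 701) = 1  (1313 = 1*701 + 612, 701 = 1*612 + 89, 612 = 6*89 + 78, 89 = 1*78 + 11, 78 = 7*11 + 1, 11 = 11*1).

1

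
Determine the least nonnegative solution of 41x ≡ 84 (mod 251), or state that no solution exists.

gcd(251, 41) = 1.
1 divides 84, so solutions exist.
By Bézout, 41*(49) + 251*(-8) = 1.
So 41*(49) ≡ 1 (mod 251); multiply by 84: x ≡ 4116 (mod 251).
Smallest nonnegative: x = 4116 mod 251 = 100.

100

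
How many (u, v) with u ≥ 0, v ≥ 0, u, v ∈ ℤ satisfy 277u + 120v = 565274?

gcd(277, 120):
  277 = 2·120 + 37
  120 = 3·37 + 9
  37 = 4·9 + 1
  9 = 9·1
so gcd(277, 120) = 1.
Back-substitute for Bézout coefficients:
  1 = 37 - 4·9
  ... = 277·(13) + 120·(-30)
Scale by 565274: one solution is (7348562, -16958220). Reduce u mod 120: (2, 4706).
General: u = 2 + 120t, v = 4706 - 277t.
u ≥ 0 ⇒ t ≥ 0; v ≥ 0 ⇒ t ≤ 16. So t ∈ [0, 16]: 17 solutions.

17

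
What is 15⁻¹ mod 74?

gcd(74, 15) = 1  (74 = 4·15 + 14, 15 = 1·14 + 1, 14 = 14·1).
Back-substituting, 15·(5) + 74·(-1) = 1.
So 15·5 ≡ 1 (mod 74), and 5 mod 74 = 5.

5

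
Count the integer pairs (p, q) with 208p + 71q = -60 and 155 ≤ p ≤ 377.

gcd(208, 71) = 1.
By Bézout, 208·(14) + 71·(-41) = 1.
Particular solution: (12, -36).
General solution: p = 12 + 71t, q = -36 - 208t for integer t.
155 ≤ 12 + 71t ≤ 377 gives t ∈ [3, 5], which is 3 values.

3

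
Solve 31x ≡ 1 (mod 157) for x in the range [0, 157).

76

gcd(157, 31) = 1  (157 = 5×31 + 2, 31 = 15×2 + 1, 2 = 2×1).
Back-substituting, 31×(76) + 157×(-15) = 1.
So 31×76 ≡ 1 (mod 157), and 76 mod 157 = 76.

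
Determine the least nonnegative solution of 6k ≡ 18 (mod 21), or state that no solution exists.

3

gcd(21, 6):
  21 = 3*6 + 3
  6 = 2*3
so gcd(21, 6) = 3.
3 divides 18, so solutions exist.
Back-substitute for Bézout coefficients:
  3 = 21 - 3*6
  ... = 6*(-3) + 21*(1)
So 6*(-3) ≡ 3 (mod 21); multiply by 6: k ≡ -18 (mod 7).
Smallest nonnegative: k = -18 mod 7 = 3.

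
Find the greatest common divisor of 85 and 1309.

gcd(1309, 85):
  1309 = 15×85 + 34
  85 = 2×34 + 17
  34 = 2×17
so gcd(1309, 85) = 17.

17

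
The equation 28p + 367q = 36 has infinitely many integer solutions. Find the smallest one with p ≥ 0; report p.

gcd(367, 28):
  367 = 13*28 + 3
  28 = 9*3 + 1
  3 = 3*1
so gcd(367, 28) = 1.
1 divides 36, so solutions exist.
Back-substitute for Bézout coefficients:
  1 = 28 - 9*3
  ... = 28*(118) + 367*(-9)
Scale by 36/1 = 36: (p₀, q₀) = (4248, -324).
General solution: p = 4248 + 367t, q = -324 - 28t for integer t.
p ≥ 0: smallest is 4248 mod 367 = 211 (at t = -11), with q = -16.

211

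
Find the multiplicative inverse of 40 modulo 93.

7

gcd(93, 40) = 1  (93 = 2*40 + 13, 40 = 3*13 + 1, 13 = 13*1).
Back-substituting, 40*(7) + 93*(-3) = 1.
So 40*7 ≡ 1 (mod 93), and 7 mod 93 = 7.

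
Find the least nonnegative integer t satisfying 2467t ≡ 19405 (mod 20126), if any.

gcd(20126, 2467) = 1.
1 divides 19405, so solutions exist.
By Bézout, 2467×(2219) + 20126×(-272) = 1.
So 2467×(2219) ≡ 1 (mod 20126); multiply by 19405: t ≡ 43059695 (mod 20126).
Smallest nonnegative: t = 43059695 mod 20126 = 10181.

10181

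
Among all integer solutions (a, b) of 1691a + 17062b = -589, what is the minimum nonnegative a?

151

gcd(17062, 1691) = 19  (17062 = 10*1691 + 152, 1691 = 11*152 + 19, 152 = 8*19).
19 divides -589, so solutions exist.
Back-substituting, 1691*(111) + 17062*(-11) = 19.
Scale by -589/19 = -31: (a₀, b₀) = (-3441, 341).
General solution: a = -3441 + 898t, b = 341 - 89t for integer t.
a ≥ 0: smallest is -3441 mod 898 = 151 (at t = 4), with b = -15.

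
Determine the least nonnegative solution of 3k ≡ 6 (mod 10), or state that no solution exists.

gcd(10, 3):
  10 = 3*3 + 1
  3 = 3*1
so gcd(10, 3) = 1.
1 divides 6, so solutions exist.
Back-substitute for Bézout coefficients:
  1 = 10 - 3*3
  ... = 3*(-3) + 10*(1)
So 3*(-3) ≡ 1 (mod 10); multiply by 6: k ≡ -18 (mod 10).
Smallest nonnegative: k = -18 mod 10 = 2.

2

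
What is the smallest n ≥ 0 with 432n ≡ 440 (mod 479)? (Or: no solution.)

gcd(479, 432) = 1  (479 = 1*432 + 47, 432 = 9*47 + 9, 47 = 5*9 + 2, 9 = 4*2 + 1, 2 = 2*1).
1 divides 440, so solutions exist.
Back-substituting, 432*(214) + 479*(-193) = 1.
So 432*(214) ≡ 1 (mod 479); multiply by 440: n ≡ 94160 (mod 479).
Smallest nonnegative: n = 94160 mod 479 = 276.

276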